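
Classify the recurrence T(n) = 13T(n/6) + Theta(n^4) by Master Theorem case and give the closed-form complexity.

Master Theorem for T(n) = 13T(n/6) + O(n^4):

a = 13, b = 6, c = 4
log_b(a) = log_6(13) = 1.4315

Case 3: c = 4 > log_6(13) = 1.4315
T(n) = O(n^4) = O(n^4)

For T(n) = 13T(n/6) + O(n^4): log_6(13) = 1.4315. This is Case 3 of the Master Theorem (c > log_b(a), work dominated by root), giving O(n^4).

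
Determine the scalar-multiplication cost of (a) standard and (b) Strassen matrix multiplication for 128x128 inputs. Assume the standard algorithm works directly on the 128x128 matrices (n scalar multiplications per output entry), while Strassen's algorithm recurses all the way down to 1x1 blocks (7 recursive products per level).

Matrix multiplication for 128x128 matrices:

Standard algorithm: 128^3 = 2097152 multiplications
Strassen's algorithm: 7^(log2(128)) = 7^7 = 823543 multiplications
Savings: 2097152 - 823543 = 1273609 multiplications

Standard: 2097152 multiplications (128^3). Strassen: 823543 multiplications (7^7). Strassen reduces 8 recursive multiplications to 7 at each level.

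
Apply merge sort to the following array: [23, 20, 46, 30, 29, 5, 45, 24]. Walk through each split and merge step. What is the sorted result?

Merge sort trace:

Split: [23, 20, 46, 30, 29, 5, 45, 24] -> [23, 20, 46, 30] and [29, 5, 45, 24]
  Split: [23, 20, 46, 30] -> [23, 20] and [46, 30]
    Split: [23, 20] -> [23] and [20]
    Merge: [23] + [20] -> [20, 23]
    Split: [46, 30] -> [46] and [30]
    Merge: [46] + [30] -> [30, 46]
  Merge: [20, 23] + [30, 46] -> [20, 23, 30, 46]
  Split: [29, 5, 45, 24] -> [29, 5] and [45, 24]
    Split: [29, 5] -> [29] and [5]
    Merge: [29] + [5] -> [5, 29]
    Split: [45, 24] -> [45] and [24]
    Merge: [45] + [24] -> [24, 45]
  Merge: [5, 29] + [24, 45] -> [5, 24, 29, 45]
Merge: [20, 23, 30, 46] + [5, 24, 29, 45] -> [5, 20, 23, 24, 29, 30, 45, 46]

Final sorted array: [5, 20, 23, 24, 29, 30, 45, 46]

The merge sort proceeds by recursively splitting the array and merging sorted halves.
After all merges, the sorted array is [5, 20, 23, 24, 29, 30, 45, 46].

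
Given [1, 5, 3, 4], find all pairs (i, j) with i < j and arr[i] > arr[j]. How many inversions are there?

Finding inversions in [1, 5, 3, 4]:

(1, 2): arr[1]=5 > arr[2]=3
(1, 3): arr[1]=5 > arr[3]=4

Total inversions: 2

The array has 2 inversion(s): (1,2), (1,3). Each pair (i,j) satisfies i < j and arr[i] > arr[j].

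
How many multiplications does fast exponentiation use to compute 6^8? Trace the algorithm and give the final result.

Computing 6^8 by squaring (build up from 6^1; each line after the first costs one multiplication):

6^1 = 6
6^2 = (6^1)^2 = 6^2 = 36
6^4 = (6^2)^2 = 36^2 = 1296
6^8 = (6^4)^2 = 1296^2 = 1679616

Result: 1679616
Multiplications needed: 3 (3 lines after 6^1)

6^8 = 1679616. Using exponentiation by squaring, this requires 3 multiplications. The key idea: if the exponent is even, square the half-power; if odd, multiply by the base once.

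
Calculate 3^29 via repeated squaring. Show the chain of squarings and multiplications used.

Computing 3^29 by squaring (build up from 3^1; each line after the first costs one multiplication):

3^1 = 3
3^2 = (3^1)^2 = 3^2 = 9
3^3 = 3 * 3^2 = 3 * 9 = 27
3^6 = (3^3)^2 = 27^2 = 729
3^7 = 3 * 3^6 = 3 * 729 = 2187
3^14 = (3^7)^2 = 2187^2 = 4782969
3^28 = (3^14)^2 = 4782969^2 = 22876792454961
3^29 = 3 * 3^28 = 3 * 22876792454961 = 68630377364883

Result: 68630377364883
Multiplications needed: 7 (7 lines after 3^1)

3^29 = 68630377364883. Using exponentiation by squaring, this requires 7 multiplications. The key idea: if the exponent is even, square the half-power; if odd, multiply by the base once.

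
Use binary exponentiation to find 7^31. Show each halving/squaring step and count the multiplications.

Computing 7^31 by squaring (build up from 7^1; each line after the first costs one multiplication):

7^1 = 7
7^2 = (7^1)^2 = 7^2 = 49
7^3 = 7 * 7^2 = 7 * 49 = 343
7^6 = (7^3)^2 = 343^2 = 117649
7^7 = 7 * 7^6 = 7 * 117649 = 823543
7^14 = (7^7)^2 = 823543^2 = 678223072849
7^15 = 7 * 7^14 = 7 * 678223072849 = 4747561509943
7^30 = (7^15)^2 = 4747561509943^2 = 22539340290692258087863249
7^31 = 7 * 7^30 = 7 * 22539340290692258087863249 = 157775382034845806615042743

Result: 157775382034845806615042743
Multiplications needed: 8 (8 lines after 7^1)

7^31 = 157775382034845806615042743. Using exponentiation by squaring, this requires 8 multiplications. The key idea: if the exponent is even, square the half-power; if odd, multiply by the base once.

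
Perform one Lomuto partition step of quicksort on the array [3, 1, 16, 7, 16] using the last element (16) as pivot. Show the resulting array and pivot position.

Lomuto partition with pivot = 16:

Initial array: [3, 1, 16, 7, 16]

arr[0]=3 <= 16: swap with position 0, array becomes [3, 1, 16, 7, 16]
arr[1]=1 <= 16: swap with position 1, array becomes [3, 1, 16, 7, 16]
arr[2]=16 <= 16: swap with position 2, array becomes [3, 1, 16, 7, 16]
arr[3]=7 <= 16: swap with position 3, array becomes [3, 1, 16, 7, 16]

Place pivot at position 4: [3, 1, 16, 7, 16]
Pivot position: 4

After partitioning with pivot 16, the array becomes [3, 1, 16, 7, 16]. The pivot is placed at index 4. All elements to the left of the pivot are <= 16, and all elements to the right are > 16.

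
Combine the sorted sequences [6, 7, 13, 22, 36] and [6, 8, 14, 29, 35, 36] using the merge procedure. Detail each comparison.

Merging process:

Compare 6 vs 6: take 6 from left. Merged: [6]
Compare 7 vs 6: take 6 from right. Merged: [6, 6]
Compare 7 vs 8: take 7 from left. Merged: [6, 6, 7]
Compare 13 vs 8: take 8 from right. Merged: [6, 6, 7, 8]
Compare 13 vs 14: take 13 from left. Merged: [6, 6, 7, 8, 13]
Compare 22 vs 14: take 14 from right. Merged: [6, 6, 7, 8, 13, 14]
Compare 22 vs 29: take 22 from left. Merged: [6, 6, 7, 8, 13, 14, 22]
Compare 36 vs 29: take 29 from right. Merged: [6, 6, 7, 8, 13, 14, 22, 29]
Compare 36 vs 35: take 35 from right. Merged: [6, 6, 7, 8, 13, 14, 22, 29, 35]
Compare 36 vs 36: take 36 from left. Merged: [6, 6, 7, 8, 13, 14, 22, 29, 35, 36]
Append remaining from right: [36]. Merged: [6, 6, 7, 8, 13, 14, 22, 29, 35, 36, 36]

Final merged array: [6, 6, 7, 8, 13, 14, 22, 29, 35, 36, 36]
Total comparisons: 10

The merged array is [6, 6, 7, 8, 13, 14, 22, 29, 35, 36, 36], requiring 10 comparisons. The merge step runs in O(n) time where n is the total number of elements.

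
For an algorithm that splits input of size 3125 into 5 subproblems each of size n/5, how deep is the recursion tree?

For divide and conquer with division factor 5:

Problem sizes at each level:
Level 0: 3125
Level 1: 625
Level 2: 125
Level 3: 25
Level 4: 5
Level 5: 1

The root is level 0 and the size-1 base case is level 5 (the tree spans levels 0 through 5, i.e. 6 levels counting the root), so the depth is the number of divisions: log_5(3125) = 5

The recursion tree depth is log_5(3125) = 5. At each level, the problem size is divided by 5, so it takes 5 divisions to reduce to a base case of size 1. The algorithm makes 5 recursive calls at each level.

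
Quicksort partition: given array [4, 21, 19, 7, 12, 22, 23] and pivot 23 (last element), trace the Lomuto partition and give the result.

Lomuto partition with pivot = 23:

Initial array: [4, 21, 19, 7, 12, 22, 23]

arr[0]=4 <= 23: swap with position 0, array becomes [4, 21, 19, 7, 12, 22, 23]
arr[1]=21 <= 23: swap with position 1, array becomes [4, 21, 19, 7, 12, 22, 23]
arr[2]=19 <= 23: swap with position 2, array becomes [4, 21, 19, 7, 12, 22, 23]
arr[3]=7 <= 23: swap with position 3, array becomes [4, 21, 19, 7, 12, 22, 23]
arr[4]=12 <= 23: swap with position 4, array becomes [4, 21, 19, 7, 12, 22, 23]
arr[5]=22 <= 23: swap with position 5, array becomes [4, 21, 19, 7, 12, 22, 23]

Place pivot at position 6: [4, 21, 19, 7, 12, 22, 23]
Pivot position: 6

After partitioning with pivot 23, the array becomes [4, 21, 19, 7, 12, 22, 23]. The pivot is placed at index 6. All elements to the left of the pivot are <= 23, and all elements to the right are > 23.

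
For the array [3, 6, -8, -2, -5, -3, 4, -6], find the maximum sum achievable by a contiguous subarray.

Using Kadane's algorithm on [3, 6, -8, -2, -5, -3, 4, -6]:

Scanning through the array:
Position 1 (value 6): max_ending_here = 9, max_so_far = 9
Position 2 (value -8): max_ending_here = 1, max_so_far = 9
Position 3 (value -2): max_ending_here = -1, max_so_far = 9
Position 4 (value -5): max_ending_here = -5, max_so_far = 9
Position 5 (value -3): max_ending_here = -3, max_so_far = 9
Position 6 (value 4): max_ending_here = 4, max_so_far = 9
Position 7 (value -6): max_ending_here = -2, max_so_far = 9

Maximum subarray: [3, 6]
Maximum sum: 9

The maximum subarray is [3, 6] with sum 9. This subarray runs from index 0 to index 1.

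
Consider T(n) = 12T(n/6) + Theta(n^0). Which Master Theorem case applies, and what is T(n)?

Master Theorem for T(n) = 12T(n/6) + O(n^0):

a = 12, b = 6, c = 0
log_b(a) = log_6(12) = 1.3869

Case 1: c = 0 < log_6(12) = 1.3869
T(n) = O(n^(log_6 12))

For T(n) = 12T(n/6) + O(n^0): log_6(12) = 1.3869. This is Case 1 of the Master Theorem (c < log_b(a), work dominated by leaves), giving O(n^(log_6 12)).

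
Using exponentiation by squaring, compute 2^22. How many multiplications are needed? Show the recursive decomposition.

Computing 2^22 by squaring (build up from 2^1; each line after the first costs one multiplication):

2^1 = 2
2^2 = (2^1)^2 = 2^2 = 4
2^4 = (2^2)^2 = 4^2 = 16
2^5 = 2 * 2^4 = 2 * 16 = 32
2^10 = (2^5)^2 = 32^2 = 1024
2^11 = 2 * 2^10 = 2 * 1024 = 2048
2^22 = (2^11)^2 = 2048^2 = 4194304

Result: 4194304
Multiplications needed: 6 (6 lines after 2^1)

2^22 = 4194304. Using exponentiation by squaring, this requires 6 multiplications. The key idea: if the exponent is even, square the half-power; if odd, multiply by the base once.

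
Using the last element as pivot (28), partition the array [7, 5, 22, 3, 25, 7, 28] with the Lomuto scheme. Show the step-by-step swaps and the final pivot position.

Lomuto partition with pivot = 28:

Initial array: [7, 5, 22, 3, 25, 7, 28]

arr[0]=7 <= 28: swap with position 0, array becomes [7, 5, 22, 3, 25, 7, 28]
arr[1]=5 <= 28: swap with position 1, array becomes [7, 5, 22, 3, 25, 7, 28]
arr[2]=22 <= 28: swap with position 2, array becomes [7, 5, 22, 3, 25, 7, 28]
arr[3]=3 <= 28: swap with position 3, array becomes [7, 5, 22, 3, 25, 7, 28]
arr[4]=25 <= 28: swap with position 4, array becomes [7, 5, 22, 3, 25, 7, 28]
arr[5]=7 <= 28: swap with position 5, array becomes [7, 5, 22, 3, 25, 7, 28]

Place pivot at position 6: [7, 5, 22, 3, 25, 7, 28]
Pivot position: 6

After partitioning with pivot 28, the array becomes [7, 5, 22, 3, 25, 7, 28]. The pivot is placed at index 6. All elements to the left of the pivot are <= 28, and all elements to the right are > 28.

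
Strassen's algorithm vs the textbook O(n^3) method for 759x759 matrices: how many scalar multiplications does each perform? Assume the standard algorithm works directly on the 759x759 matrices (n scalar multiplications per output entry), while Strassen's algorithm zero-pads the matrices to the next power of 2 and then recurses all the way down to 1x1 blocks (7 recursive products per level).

Matrix multiplication for 759x759 matrices:

Strassen's algorithm requires power-of-2 dimensions. Pad 759x759 to 1024x1024 (next power of 2).

Standard algorithm: 759^3 = 437245479 multiplications
Strassen's algorithm: 7^(log2(1024)) = 7^10 = 282475249 multiplications
Savings: 437245479 - 282475249 = 154770230 multiplications

Standard: 437245479 multiplications (759^3). Strassen: 282475249 multiplications (7^10, after padding to 1024x1024). Strassen reduces 8 recursive multiplications to 7 at each level.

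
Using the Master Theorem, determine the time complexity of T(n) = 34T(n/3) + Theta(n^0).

Master Theorem for T(n) = 34T(n/3) + O(n^0):

a = 34, b = 3, c = 0
log_b(a) = log_3(34) = 3.2098

Case 1: c = 0 < log_3(34) = 3.2098
T(n) = O(n^(log_3 34))

For T(n) = 34T(n/3) + O(n^0): log_3(34) = 3.2098. This is Case 1 of the Master Theorem (c < log_b(a), work dominated by leaves), giving O(n^(log_3 34)).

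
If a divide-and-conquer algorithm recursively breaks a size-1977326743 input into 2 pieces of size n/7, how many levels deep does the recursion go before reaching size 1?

For divide and conquer with division factor 7:

Problem sizes at each level:
Level 0: 1977326743
Level 1: 282475249
Level 2: 40353607
Level 3: 5764801
Level 4: 823543
Level 5: 117649
Level 6: 16807
Level 7: 2401
Level 8: 343
Level 9: 49
Level 10: 7
Level 11: 1

The root is level 0 and the size-1 base case is level 11 (the tree spans levels 0 through 11, i.e. 12 levels counting the root), so the depth is the number of divisions: log_7(1977326743) = 11

The recursion tree depth is log_7(1977326743) = 11. At each level, the problem size is divided by 7, so it takes 11 divisions to reduce to a base case of size 1. The algorithm makes 2 recursive calls at each level.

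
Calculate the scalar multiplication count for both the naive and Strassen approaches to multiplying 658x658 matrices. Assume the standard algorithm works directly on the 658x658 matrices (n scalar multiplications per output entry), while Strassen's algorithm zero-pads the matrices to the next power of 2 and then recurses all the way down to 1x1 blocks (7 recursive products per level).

Matrix multiplication for 658x658 matrices:

Strassen's algorithm requires power-of-2 dimensions. Pad 658x658 to 1024x1024 (next power of 2).

Standard algorithm: 658^3 = 284890312 multiplications
Strassen's algorithm: 7^(log2(1024)) = 7^10 = 282475249 multiplications
Savings: 284890312 - 282475249 = 2415063 multiplications

Standard: 284890312 multiplications (658^3). Strassen: 282475249 multiplications (7^10, after padding to 1024x1024). Strassen reduces 8 recursive multiplications to 7 at each level.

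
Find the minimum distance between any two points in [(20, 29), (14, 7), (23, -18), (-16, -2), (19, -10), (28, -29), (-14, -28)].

Computing all pairwise distances among 7 points:

d((20, 29), (14, 7)) = 22.8035
d((20, 29), (23, -18)) = 47.0956
d((20, 29), (-16, -2)) = 47.5079
d((20, 29), (19, -10)) = 39.0128
d((20, 29), (28, -29)) = 58.5491
d((20, 29), (-14, -28)) = 66.3702
d((14, 7), (23, -18)) = 26.5707
d((14, 7), (-16, -2)) = 31.3209
d((14, 7), (19, -10)) = 17.72
d((14, 7), (28, -29)) = 38.6264
d((14, 7), (-14, -28)) = 44.8219
d((23, -18), (-16, -2)) = 42.1545
d((23, -18), (19, -10)) = 8.9443 <-- minimum
d((23, -18), (28, -29)) = 12.083
d((23, -18), (-14, -28)) = 38.3275
d((-16, -2), (19, -10)) = 35.9026
d((-16, -2), (28, -29)) = 51.6236
d((-16, -2), (-14, -28)) = 26.0768
d((19, -10), (28, -29)) = 21.0238
d((19, -10), (-14, -28)) = 37.5899
d((28, -29), (-14, -28)) = 42.0119

Closest pair: (23, -18) and (19, -10) with distance 8.9443

The closest pair is (23, -18) and (19, -10) with Euclidean distance 8.9443. For 7 points, brute-force pairwise comparison is shown above. For large n, the divide-and-conquer algorithm (sort by x, recurse on halves, check the dividing strip) achieves O(n log n).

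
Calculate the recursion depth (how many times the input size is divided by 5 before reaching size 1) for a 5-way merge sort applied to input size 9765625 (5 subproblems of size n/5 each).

For divide and conquer with division factor 5:

Problem sizes at each level:
Level 0: 9765625
Level 1: 1953125
Level 2: 390625
Level 3: 78125
Level 4: 15625
Level 5: 3125
Level 6: 625
Level 7: 125
Level 8: 25
Level 9: 5
Level 10: 1

The root is level 0 and the size-1 base case is level 10 (the tree spans levels 0 through 10, i.e. 11 levels counting the root), so the depth is the number of divisions: log_5(9765625) = 10

The recursion tree depth is log_5(9765625) = 10. At each level, the problem size is divided by 5, so it takes 10 divisions to reduce to a base case of size 1. The algorithm makes 5 recursive calls at each level.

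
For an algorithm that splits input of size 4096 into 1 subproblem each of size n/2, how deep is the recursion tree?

For divide and conquer with division factor 2:

Problem sizes at each level:
Level 0: 4096
Level 1: 2048
Level 2: 1024
Level 3: 512
Level 4: 256
Level 5: 128
Level 6: 64
Level 7: 32
Level 8: 16
Level 9: 8
Level 10: 4
Level 11: 2
Level 12: 1

The root is level 0 and the size-1 base case is level 12 (the tree spans levels 0 through 12, i.e. 13 levels counting the root), so the depth is the number of divisions: log_2(4096) = 12

The recursion tree depth is log_2(4096) = 12. At each level, the problem size is divided by 2, so it takes 12 divisions to reduce to a base case of size 1. The algorithm makes 1 recursive call at each level.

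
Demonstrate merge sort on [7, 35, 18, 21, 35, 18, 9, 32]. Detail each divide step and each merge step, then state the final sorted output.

Merge sort trace:

Split: [7, 35, 18, 21, 35, 18, 9, 32] -> [7, 35, 18, 21] and [35, 18, 9, 32]
  Split: [7, 35, 18, 21] -> [7, 35] and [18, 21]
    Split: [7, 35] -> [7] and [35]
    Merge: [7] + [35] -> [7, 35]
    Split: [18, 21] -> [18] and [21]
    Merge: [18] + [21] -> [18, 21]
  Merge: [7, 35] + [18, 21] -> [7, 18, 21, 35]
  Split: [35, 18, 9, 32] -> [35, 18] and [9, 32]
    Split: [35, 18] -> [35] and [18]
    Merge: [35] + [18] -> [18, 35]
    Split: [9, 32] -> [9] and [32]
    Merge: [9] + [32] -> [9, 32]
  Merge: [18, 35] + [9, 32] -> [9, 18, 32, 35]
Merge: [7, 18, 21, 35] + [9, 18, 32, 35] -> [7, 9, 18, 18, 21, 32, 35, 35]

Final sorted array: [7, 9, 18, 18, 21, 32, 35, 35]

The merge sort proceeds by recursively splitting the array and merging sorted halves.
After all merges, the sorted array is [7, 9, 18, 18, 21, 32, 35, 35].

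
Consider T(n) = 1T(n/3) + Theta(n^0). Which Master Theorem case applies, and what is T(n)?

Master Theorem for T(n) = 1T(n/3) + O(n^0):

a = 1, b = 3, c = 0
log_b(a) = log_3(1) = 0.0000

Case 2: c = 0 = log_3(1) = 0.0000
T(n) = O(n^0 log n) = O(log n)

For T(n) = 1T(n/3) + O(n^0): log_3(1) = 0.0000. This is Case 2 of the Master Theorem (c = log_b(a), equal work at all levels), giving O(log n).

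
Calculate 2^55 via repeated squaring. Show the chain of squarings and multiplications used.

Computing 2^55 by squaring (build up from 2^1; each line after the first costs one multiplication):

2^1 = 2
2^2 = (2^1)^2 = 2^2 = 4
2^3 = 2 * 2^2 = 2 * 4 = 8
2^6 = (2^3)^2 = 8^2 = 64
2^12 = (2^6)^2 = 64^2 = 4096
2^13 = 2 * 2^12 = 2 * 4096 = 8192
2^26 = (2^13)^2 = 8192^2 = 67108864
2^27 = 2 * 2^26 = 2 * 67108864 = 134217728
2^54 = (2^27)^2 = 134217728^2 = 18014398509481984
2^55 = 2 * 2^54 = 2 * 18014398509481984 = 36028797018963968

Result: 36028797018963968
Multiplications needed: 9 (9 lines after 2^1)

2^55 = 36028797018963968. Using exponentiation by squaring, this requires 9 multiplications. The key idea: if the exponent is even, square the half-power; if odd, multiply by the base once.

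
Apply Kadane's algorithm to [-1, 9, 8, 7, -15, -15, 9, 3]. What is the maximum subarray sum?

Using Kadane's algorithm on [-1, 9, 8, 7, -15, -15, 9, 3]:

Scanning through the array:
Position 1 (value 9): max_ending_here = 9, max_so_far = 9
Position 2 (value 8): max_ending_here = 17, max_so_far = 17
Position 3 (value 7): max_ending_here = 24, max_so_far = 24
Position 4 (value -15): max_ending_here = 9, max_so_far = 24
Position 5 (value -15): max_ending_here = -6, max_so_far = 24
Position 6 (value 9): max_ending_here = 9, max_so_far = 24
Position 7 (value 3): max_ending_here = 12, max_so_far = 24

Maximum subarray: [9, 8, 7]
Maximum sum: 24

The maximum subarray is [9, 8, 7] with sum 24. This subarray runs from index 1 to index 3.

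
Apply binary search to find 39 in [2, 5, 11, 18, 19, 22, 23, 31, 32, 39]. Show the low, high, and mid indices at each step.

Binary search for 39 in [2, 5, 11, 18, 19, 22, 23, 31, 32, 39]:

lo=0, hi=9, mid=4, arr[mid]=19 -> 19 < 39, search right half
lo=5, hi=9, mid=7, arr[mid]=31 -> 31 < 39, search right half
lo=8, hi=9, mid=8, arr[mid]=32 -> 32 < 39, search right half
lo=9, hi=9, mid=9, arr[mid]=39 -> Found target at index 9!

Binary search finds 39 at index 9 after 4 comparisons. The search repeatedly halves the search space by comparing with the middle element.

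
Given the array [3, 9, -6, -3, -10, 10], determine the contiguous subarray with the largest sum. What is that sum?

Using Kadane's algorithm on [3, 9, -6, -3, -10, 10]:

Scanning through the array:
Position 1 (value 9): max_ending_here = 12, max_so_far = 12
Position 2 (value -6): max_ending_here = 6, max_so_far = 12
Position 3 (value -3): max_ending_here = 3, max_so_far = 12
Position 4 (value -10): max_ending_here = -7, max_so_far = 12
Position 5 (value 10): max_ending_here = 10, max_so_far = 12

Maximum subarray: [3, 9]
Maximum sum: 12

The maximum subarray is [3, 9] with sum 12. This subarray runs from index 0 to index 1.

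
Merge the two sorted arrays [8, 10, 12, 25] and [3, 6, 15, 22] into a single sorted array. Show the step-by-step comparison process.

Merging process:

Compare 8 vs 3: take 3 from right. Merged: [3]
Compare 8 vs 6: take 6 from right. Merged: [3, 6]
Compare 8 vs 15: take 8 from left. Merged: [3, 6, 8]
Compare 10 vs 15: take 10 from left. Merged: [3, 6, 8, 10]
Compare 12 vs 15: take 12 from left. Merged: [3, 6, 8, 10, 12]
Compare 25 vs 15: take 15 from right. Merged: [3, 6, 8, 10, 12, 15]
Compare 25 vs 22: take 22 from right. Merged: [3, 6, 8, 10, 12, 15, 22]
Append remaining from left: [25]. Merged: [3, 6, 8, 10, 12, 15, 22, 25]

Final merged array: [3, 6, 8, 10, 12, 15, 22, 25]
Total comparisons: 7

The merged array is [3, 6, 8, 10, 12, 15, 22, 25], requiring 7 comparisons. The merge step runs in O(n) time where n is the total number of elements.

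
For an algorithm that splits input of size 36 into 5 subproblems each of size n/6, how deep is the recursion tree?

For divide and conquer with division factor 6:

Problem sizes at each level:
Level 0: 36
Level 1: 6
Level 2: 1

The root is level 0 and the size-1 base case is level 2 (the tree spans levels 0 through 2, i.e. 3 levels counting the root), so the depth is the number of divisions: log_6(36) = 2

The recursion tree depth is log_6(36) = 2. At each level, the problem size is divided by 6, so it takes 2 divisions to reduce to a base case of size 1. The algorithm makes 5 recursive calls at each level.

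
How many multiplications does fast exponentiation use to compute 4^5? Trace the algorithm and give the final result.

Computing 4^5 by squaring (build up from 4^1; each line after the first costs one multiplication):

4^1 = 4
4^2 = (4^1)^2 = 4^2 = 16
4^4 = (4^2)^2 = 16^2 = 256
4^5 = 4 * 4^4 = 4 * 256 = 1024

Result: 1024
Multiplications needed: 3 (3 lines after 4^1)

4^5 = 1024. Using exponentiation by squaring, this requires 3 multiplications. The key idea: if the exponent is even, square the half-power; if odd, multiply by the base once.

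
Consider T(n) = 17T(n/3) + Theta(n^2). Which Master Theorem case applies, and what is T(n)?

Master Theorem for T(n) = 17T(n/3) + O(n^2):

a = 17, b = 3, c = 2
log_b(a) = log_3(17) = 2.5789

Case 1: c = 2 < log_3(17) = 2.5789
T(n) = O(n^(log_3 17))

For T(n) = 17T(n/3) + O(n^2): log_3(17) = 2.5789. This is Case 1 of the Master Theorem (c < log_b(a), work dominated by leaves), giving O(n^(log_3 17)).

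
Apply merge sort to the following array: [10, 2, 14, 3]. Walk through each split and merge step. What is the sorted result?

Merge sort trace:

Split: [10, 2, 14, 3] -> [10, 2] and [14, 3]
  Split: [10, 2] -> [10] and [2]
  Merge: [10] + [2] -> [2, 10]
  Split: [14, 3] -> [14] and [3]
  Merge: [14] + [3] -> [3, 14]
Merge: [2, 10] + [3, 14] -> [2, 3, 10, 14]

Final sorted array: [2, 3, 10, 14]

The merge sort proceeds by recursively splitting the array and merging sorted halves.
After all merges, the sorted array is [2, 3, 10, 14].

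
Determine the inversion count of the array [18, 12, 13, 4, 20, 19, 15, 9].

Finding inversions in [18, 12, 13, 4, 20, 19, 15, 9]:

(0, 1): arr[0]=18 > arr[1]=12
(0, 2): arr[0]=18 > arr[2]=13
(0, 3): arr[0]=18 > arr[3]=4
(0, 6): arr[0]=18 > arr[6]=15
(0, 7): arr[0]=18 > arr[7]=9
(1, 3): arr[1]=12 > arr[3]=4
(1, 7): arr[1]=12 > arr[7]=9
(2, 3): arr[2]=13 > arr[3]=4
(2, 7): arr[2]=13 > arr[7]=9
(4, 5): arr[4]=20 > arr[5]=19
(4, 6): arr[4]=20 > arr[6]=15
(4, 7): arr[4]=20 > arr[7]=9
(5, 6): arr[5]=19 > arr[6]=15
(5, 7): arr[5]=19 > arr[7]=9
(6, 7): arr[6]=15 > arr[7]=9

Total inversions: 15

The array has 15 inversion(s): (0,1), (0,2), (0,3), (0,6), (0,7), (1,3), (1,7), (2,3), (2,7), (4,5), (4,6), (4,7), (5,6), (5,7), (6,7). Each pair (i,j) satisfies i < j and arr[i] > arr[j].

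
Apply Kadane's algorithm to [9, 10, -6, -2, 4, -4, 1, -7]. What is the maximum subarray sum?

Using Kadane's algorithm on [9, 10, -6, -2, 4, -4, 1, -7]:

Scanning through the array:
Position 1 (value 10): max_ending_here = 19, max_so_far = 19
Position 2 (value -6): max_ending_here = 13, max_so_far = 19
Position 3 (value -2): max_ending_here = 11, max_so_far = 19
Position 4 (value 4): max_ending_here = 15, max_so_far = 19
Position 5 (value -4): max_ending_here = 11, max_so_far = 19
Position 6 (value 1): max_ending_here = 12, max_so_far = 19
Position 7 (value -7): max_ending_here = 5, max_so_far = 19

Maximum subarray: [9, 10]
Maximum sum: 19

The maximum subarray is [9, 10] with sum 19. This subarray runs from index 0 to index 1.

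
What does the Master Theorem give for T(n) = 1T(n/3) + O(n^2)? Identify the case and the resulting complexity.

Master Theorem for T(n) = 1T(n/3) + O(n^2):

a = 1, b = 3, c = 2
log_b(a) = log_3(1) = 0.0000

Case 3: c = 2 > log_3(1) = 0.0000
T(n) = O(n^2) = O(n^2)

For T(n) = 1T(n/3) + O(n^2): log_3(1) = 0.0000. This is Case 3 of the Master Theorem (c > log_b(a), work dominated by root), giving O(n^2).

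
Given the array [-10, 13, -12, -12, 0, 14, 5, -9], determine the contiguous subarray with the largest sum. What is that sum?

Using Kadane's algorithm on [-10, 13, -12, -12, 0, 14, 5, -9]:

Scanning through the array:
Position 1 (value 13): max_ending_here = 13, max_so_far = 13
Position 2 (value -12): max_ending_here = 1, max_so_far = 13
Position 3 (value -12): max_ending_here = -11, max_so_far = 13
Position 4 (value 0): max_ending_here = 0, max_so_far = 13
Position 5 (value 14): max_ending_here = 14, max_so_far = 14
Position 6 (value 5): max_ending_here = 19, max_so_far = 19
Position 7 (value -9): max_ending_here = 10, max_so_far = 19

Maximum subarray: [0, 14, 5]
Maximum sum: 19

The maximum subarray is [0, 14, 5] with sum 19. This subarray runs from index 4 to index 6.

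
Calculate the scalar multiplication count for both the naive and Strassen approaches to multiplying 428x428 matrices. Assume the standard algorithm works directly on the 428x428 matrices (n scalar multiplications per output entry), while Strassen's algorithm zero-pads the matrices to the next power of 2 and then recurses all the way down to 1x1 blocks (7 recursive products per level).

Matrix multiplication for 428x428 matrices:

Strassen's algorithm requires power-of-2 dimensions. Pad 428x428 to 512x512 (next power of 2).

Standard algorithm: 428^3 = 78402752 multiplications
Strassen's algorithm: 7^(log2(512)) = 7^9 = 40353607 multiplications
Savings: 78402752 - 40353607 = 38049145 multiplications

Standard: 78402752 multiplications (428^3). Strassen: 40353607 multiplications (7^9, after padding to 512x512). Strassen reduces 8 recursive multiplications to 7 at each level.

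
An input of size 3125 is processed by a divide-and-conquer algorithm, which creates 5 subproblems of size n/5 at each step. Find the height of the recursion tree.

For divide and conquer with division factor 5:

Problem sizes at each level:
Level 0: 3125
Level 1: 625
Level 2: 125
Level 3: 25
Level 4: 5
Level 5: 1

The root is level 0 and the size-1 base case is level 5 (the tree spans levels 0 through 5, i.e. 6 levels counting the root), so the depth is the number of divisions: log_5(3125) = 5

The recursion tree depth is log_5(3125) = 5. At each level, the problem size is divided by 5, so it takes 5 divisions to reduce to a base case of size 1. The algorithm makes 5 recursive calls at each level.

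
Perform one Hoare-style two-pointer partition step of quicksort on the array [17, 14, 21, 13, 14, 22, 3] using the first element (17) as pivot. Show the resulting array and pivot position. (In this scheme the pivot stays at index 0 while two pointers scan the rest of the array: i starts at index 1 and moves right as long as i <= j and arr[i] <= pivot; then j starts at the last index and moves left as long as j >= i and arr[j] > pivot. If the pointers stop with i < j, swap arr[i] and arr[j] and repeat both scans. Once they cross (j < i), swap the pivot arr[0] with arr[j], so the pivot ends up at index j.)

Hoare-style two-pointer partition with pivot = 17:

Initial array: [17, 14, 21, 13, 14, 22, 3]

Pointers start at i = 1, j = 6.
i stops at index 2 (arr[2]=21 > 17), j stops at index 6 (arr[6]=3 <= 17): swap arr[2] and arr[6], array becomes [17, 14, 3, 13, 14, 22, 21]
i ends at 5, j ends at 4: the pointers have crossed (j < i), so scanning stops.

Swap pivot arr[0] with arr[4] to place pivot at position 4: [14, 14, 3, 13, 17, 22, 21]
Pivot position: 4

After partitioning with pivot 17, the array becomes [14, 14, 3, 13, 17, 22, 21]. The pivot is placed at index 4. All elements to the left of the pivot are <= 17, and all elements to the right are > 17.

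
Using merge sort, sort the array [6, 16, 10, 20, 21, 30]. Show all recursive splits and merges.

Merge sort trace:

Split: [6, 16, 10, 20, 21, 30] -> [6, 16, 10] and [20, 21, 30]
  Split: [6, 16, 10] -> [6] and [16, 10]
    Split: [16, 10] -> [16] and [10]
    Merge: [16] + [10] -> [10, 16]
  Merge: [6] + [10, 16] -> [6, 10, 16]
  Split: [20, 21, 30] -> [20] and [21, 30]
    Split: [21, 30] -> [21] and [30]
    Merge: [21] + [30] -> [21, 30]
  Merge: [20] + [21, 30] -> [20, 21, 30]
Merge: [6, 10, 16] + [20, 21, 30] -> [6, 10, 16, 20, 21, 30]

Final sorted array: [6, 10, 16, 20, 21, 30]

The merge sort proceeds by recursively splitting the array and merging sorted halves.
After all merges, the sorted array is [6, 10, 16, 20, 21, 30].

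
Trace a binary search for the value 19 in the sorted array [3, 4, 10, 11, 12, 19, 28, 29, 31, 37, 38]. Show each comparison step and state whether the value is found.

Binary search for 19 in [3, 4, 10, 11, 12, 19, 28, 29, 31, 37, 38]:

lo=0, hi=10, mid=5, arr[mid]=19 -> Found target at index 5!

Binary search finds 19 at index 5 after 1 comparisons. The search repeatedly halves the search space by comparing with the middle element.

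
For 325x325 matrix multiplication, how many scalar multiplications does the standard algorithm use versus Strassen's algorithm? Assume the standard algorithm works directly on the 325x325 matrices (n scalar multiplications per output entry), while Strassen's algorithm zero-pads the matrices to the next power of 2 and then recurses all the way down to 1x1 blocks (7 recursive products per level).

Matrix multiplication for 325x325 matrices:

Strassen's algorithm requires power-of-2 dimensions. Pad 325x325 to 512x512 (next power of 2).

Standard algorithm: 325^3 = 34328125 multiplications
Strassen's algorithm: 7^(log2(512)) = 7^9 = 40353607 multiplications
Difference: 34328125 - 40353607 = -6025482 (Strassen uses MORE here due to padding overhead — for small or just-over-power-of-2 n, padding can outweigh the per-level savings)

Standard: 34328125 multiplications (325^3). Strassen: 40353607 multiplications (7^9, after padding to 512x512). Strassen reduces 8 recursive multiplications to 7 at each level.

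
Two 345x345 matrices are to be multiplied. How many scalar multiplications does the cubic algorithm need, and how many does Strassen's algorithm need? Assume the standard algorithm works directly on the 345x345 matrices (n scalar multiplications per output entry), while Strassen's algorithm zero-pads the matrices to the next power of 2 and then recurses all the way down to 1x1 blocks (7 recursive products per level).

Matrix multiplication for 345x345 matrices:

Strassen's algorithm requires power-of-2 dimensions. Pad 345x345 to 512x512 (next power of 2).

Standard algorithm: 345^3 = 41063625 multiplications
Strassen's algorithm: 7^(log2(512)) = 7^9 = 40353607 multiplications
Savings: 41063625 - 40353607 = 710018 multiplications

Standard: 41063625 multiplications (345^3). Strassen: 40353607 multiplications (7^9, after padding to 512x512). Strassen reduces 8 recursive multiplications to 7 at each level.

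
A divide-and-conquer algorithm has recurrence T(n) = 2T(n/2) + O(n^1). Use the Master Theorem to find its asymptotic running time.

Master Theorem for T(n) = 2T(n/2) + O(n^1):

a = 2, b = 2, c = 1
log_b(a) = log_2(2) = 1.0000

Case 2: c = 1 = log_2(2) = 1.0000
T(n) = O(n^1 log n) = O(n log n)

For T(n) = 2T(n/2) + O(n^1): log_2(2) = 1.0000. This is Case 2 of the Master Theorem (c = log_b(a), equal work at all levels), giving O(n log n).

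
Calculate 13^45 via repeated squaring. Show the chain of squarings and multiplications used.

Computing 13^45 by squaring (build up from 13^1; each line after the first costs one multiplication):

13^1 = 13
13^2 = (13^1)^2 = 13^2 = 169
13^4 = (13^2)^2 = 169^2 = 28561
13^5 = 13 * 13^4 = 13 * 28561 = 371293
13^10 = (13^5)^2 = 371293^2 = 137858491849
13^11 = 13 * 13^10 = 13 * 137858491849 = 1792160394037
13^22 = (13^11)^2 = 1792160394037^2 = 3211838877954855105157369
13^44 = (13^22)^2 = 3211838877954855105157369^2 = 10315908977942302627204470186314316211062255002161
13^45 = 13 * 13^44 = 13 * 10315908977942302627204470186314316211062255002161 = 134106816713249934153658112422086110743809315028093

Result: 134106816713249934153658112422086110743809315028093
Multiplications needed: 8 (8 lines after 13^1)

13^45 = 134106816713249934153658112422086110743809315028093. Using exponentiation by squaring, this requires 8 multiplications. The key idea: if the exponent is even, square the half-power; if odd, multiply by the base once.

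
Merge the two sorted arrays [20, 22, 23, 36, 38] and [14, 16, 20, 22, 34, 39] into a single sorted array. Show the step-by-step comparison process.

Merging process:

Compare 20 vs 14: take 14 from right. Merged: [14]
Compare 20 vs 16: take 16 from right. Merged: [14, 16]
Compare 20 vs 20: take 20 from left. Merged: [14, 16, 20]
Compare 22 vs 20: take 20 from right. Merged: [14, 16, 20, 20]
Compare 22 vs 22: take 22 from left. Merged: [14, 16, 20, 20, 22]
Compare 23 vs 22: take 22 from right. Merged: [14, 16, 20, 20, 22, 22]
Compare 23 vs 34: take 23 from left. Merged: [14, 16, 20, 20, 22, 22, 23]
Compare 36 vs 34: take 34 from right. Merged: [14, 16, 20, 20, 22, 22, 23, 34]
Compare 36 vs 39: take 36 from left. Merged: [14, 16, 20, 20, 22, 22, 23, 34, 36]
Compare 38 vs 39: take 38 from left. Merged: [14, 16, 20, 20, 22, 22, 23, 34, 36, 38]
Append remaining from right: [39]. Merged: [14, 16, 20, 20, 22, 22, 23, 34, 36, 38, 39]

Final merged array: [14, 16, 20, 20, 22, 22, 23, 34, 36, 38, 39]
Total comparisons: 10

The merged array is [14, 16, 20, 20, 22, 22, 23, 34, 36, 38, 39], requiring 10 comparisons. The merge step runs in O(n) time where n is the total number of elements.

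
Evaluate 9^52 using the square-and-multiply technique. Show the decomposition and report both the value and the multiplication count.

Computing 9^52 by squaring (build up from 9^1; each line after the first costs one multiplication):

9^1 = 9
9^2 = (9^1)^2 = 9^2 = 81
9^3 = 9 * 9^2 = 9 * 81 = 729
9^6 = (9^3)^2 = 729^2 = 531441
9^12 = (9^6)^2 = 531441^2 = 282429536481
9^13 = 9 * 9^12 = 9 * 282429536481 = 2541865828329
9^26 = (9^13)^2 = 2541865828329^2 = 6461081889226673298932241
9^52 = (9^26)^2 = 6461081889226673298932241^2 = 41745579179292917813953351511015323088870709282081

Result: 41745579179292917813953351511015323088870709282081
Multiplications needed: 7 (7 lines after 9^1)

9^52 = 41745579179292917813953351511015323088870709282081. Using exponentiation by squaring, this requires 7 multiplications. The key idea: if the exponent is even, square the half-power; if odd, multiply by the base once.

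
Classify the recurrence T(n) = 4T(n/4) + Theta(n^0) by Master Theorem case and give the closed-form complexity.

Master Theorem for T(n) = 4T(n/4) + O(n^0):

a = 4, b = 4, c = 0
log_b(a) = log_4(4) = 1.0000

Case 1: c = 0 < log_4(4) = 1.0000
T(n) = O(n^(log_4 4)) = O(n)

For T(n) = 4T(n/4) + O(n^0): log_4(4) = 1.0000. This is Case 1 of the Master Theorem (c < log_b(a), work dominated by leaves), giving O(n).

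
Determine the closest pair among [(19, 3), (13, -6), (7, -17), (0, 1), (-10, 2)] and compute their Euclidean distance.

Computing all pairwise distances among 5 points:

d((19, 3), (13, -6)) = 10.8167
d((19, 3), (7, -17)) = 23.3238
d((19, 3), (0, 1)) = 19.105
d((19, 3), (-10, 2)) = 29.0172
d((13, -6), (7, -17)) = 12.53
d((13, -6), (0, 1)) = 14.7648
d((13, -6), (-10, 2)) = 24.3516
d((7, -17), (0, 1)) = 19.3132
d((7, -17), (-10, 2)) = 25.4951
d((0, 1), (-10, 2)) = 10.0499 <-- minimum

Closest pair: (0, 1) and (-10, 2) with distance 10.0499

The closest pair is (0, 1) and (-10, 2) with Euclidean distance 10.0499. For 5 points, brute-force pairwise comparison is shown above. For large n, the divide-and-conquer algorithm (sort by x, recurse on halves, check the dividing strip) achieves O(n log n).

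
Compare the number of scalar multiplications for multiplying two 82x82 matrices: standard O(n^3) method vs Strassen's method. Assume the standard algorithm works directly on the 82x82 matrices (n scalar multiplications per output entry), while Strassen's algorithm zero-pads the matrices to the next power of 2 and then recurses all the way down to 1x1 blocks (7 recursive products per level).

Matrix multiplication for 82x82 matrices:

Strassen's algorithm requires power-of-2 dimensions. Pad 82x82 to 128x128 (next power of 2).

Standard algorithm: 82^3 = 551368 multiplications
Strassen's algorithm: 7^(log2(128)) = 7^7 = 823543 multiplications
Difference: 551368 - 823543 = -272175 (Strassen uses MORE here due to padding overhead — for small or just-over-power-of-2 n, padding can outweigh the per-level savings)

Standard: 551368 multiplications (82^3). Strassen: 823543 multiplications (7^7, after padding to 128x128). Strassen reduces 8 recursive multiplications to 7 at each level.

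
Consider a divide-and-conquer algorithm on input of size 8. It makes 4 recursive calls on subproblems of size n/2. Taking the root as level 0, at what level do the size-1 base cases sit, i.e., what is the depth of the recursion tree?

For divide and conquer with division factor 2:

Problem sizes at each level:
Level 0: 8
Level 1: 4
Level 2: 2
Level 3: 1

The root is level 0 and the size-1 base case is level 3 (the tree spans levels 0 through 3, i.e. 4 levels counting the root), so the depth is the number of divisions: log_2(8) = 3

The recursion tree depth is log_2(8) = 3. At each level, the problem size is divided by 2, so it takes 3 divisions to reduce to a base case of size 1. The algorithm makes 4 recursive calls at each level.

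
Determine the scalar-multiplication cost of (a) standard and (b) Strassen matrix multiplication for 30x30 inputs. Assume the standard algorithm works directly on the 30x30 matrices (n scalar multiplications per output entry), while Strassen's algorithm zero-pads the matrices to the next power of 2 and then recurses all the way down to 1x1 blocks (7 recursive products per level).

Matrix multiplication for 30x30 matrices:

Strassen's algorithm requires power-of-2 dimensions. Pad 30x30 to 32x32 (next power of 2).

Standard algorithm: 30^3 = 27000 multiplications
Strassen's algorithm: 7^(log2(32)) = 7^5 = 16807 multiplications
Savings: 27000 - 16807 = 10193 multiplications

Standard: 27000 multiplications (30^3). Strassen: 16807 multiplications (7^5, after padding to 32x32). Strassen reduces 8 recursive multiplications to 7 at each level.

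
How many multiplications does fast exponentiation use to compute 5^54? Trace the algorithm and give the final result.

Computing 5^54 by squaring (build up from 5^1; each line after the first costs one multiplication):

5^1 = 5
5^2 = (5^1)^2 = 5^2 = 25
5^3 = 5 * 5^2 = 5 * 25 = 125
5^6 = (5^3)^2 = 125^2 = 15625
5^12 = (5^6)^2 = 15625^2 = 244140625
5^13 = 5 * 5^12 = 5 * 244140625 = 1220703125
5^26 = (5^13)^2 = 1220703125^2 = 1490116119384765625
5^27 = 5 * 5^26 = 5 * 1490116119384765625 = 7450580596923828125
5^54 = (5^27)^2 = 7450580596923828125^2 = 55511151231257827021181583404541015625

Result: 55511151231257827021181583404541015625
Multiplications needed: 8 (8 lines after 5^1)

5^54 = 55511151231257827021181583404541015625. Using exponentiation by squaring, this requires 8 multiplications. The key idea: if the exponent is even, square the half-power; if odd, multiply by the base once.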